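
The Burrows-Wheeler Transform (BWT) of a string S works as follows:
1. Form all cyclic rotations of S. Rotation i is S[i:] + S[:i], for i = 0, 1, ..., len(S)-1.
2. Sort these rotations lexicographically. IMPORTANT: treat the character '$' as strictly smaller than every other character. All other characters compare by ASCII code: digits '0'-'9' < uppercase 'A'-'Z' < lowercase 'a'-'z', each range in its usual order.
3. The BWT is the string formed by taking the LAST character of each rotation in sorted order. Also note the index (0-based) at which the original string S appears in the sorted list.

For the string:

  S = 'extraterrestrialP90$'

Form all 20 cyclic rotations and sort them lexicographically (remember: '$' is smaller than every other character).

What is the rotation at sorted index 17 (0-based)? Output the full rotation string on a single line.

All 20 rotations (rotation i = S[i:]+S[:i]):
  rot[0] = extraterrestrialP90$
  rot[1] = xtraterrestrialP90$e
  rot[2] = traterrestrialP90$ex
  rot[3] = raterrestrialP90$ext
  rot[4] = aterrestrialP90$extr
  rot[5] = terrestrialP90$extra
  rot[6] = errestrialP90$extrat
  rot[7] = rrestrialP90$extrate
  rot[8] = restrialP90$extrater
  rot[9] = estrialP90$extraterr
  rot[10] = strialP90$extraterre
  rot[11] = trialP90$extraterres
  rot[12] = rialP90$extraterrest
  rot[13] = ialP90$extraterrestr
  rot[14] = alP90$extraterrestri
  rot[15] = lP90$extraterrestria
  rot[16] = P90$extraterrestrial
  rot[17] = 90$extraterrestrialP
  rot[18] = 0$extraterrestrialP9
  rot[19] = $extraterrestrialP90
Sorted (with $ < everything):
  sorted[0] = $extraterrestrialP90
  sorted[1] = 0$extraterrestrialP9
  sorted[2] = 90$extraterrestrialP
  sorted[3] = P90$extraterrestrial
  sorted[4] = alP90$extraterrestri
  sorted[5] = aterrestrialP90$extr
  sorted[6] = errestrialP90$extrat
  sorted[7] = estrialP90$extraterr
  sorted[8] = extraterrestrialP90$
  sorted[9] = ialP90$extraterrestr
  sorted[10] = lP90$extraterrestria
  sorted[11] = raterrestrialP90$ext
  sorted[12] = restrialP90$extrater
  sorted[13] = rialP90$extraterrest
  sorted[14] = rrestrialP90$extrate
  sorted[15] = strialP90$extraterre
  sorted[16] = terrestrialP90$extra
  sorted[17] = traterrestrialP90$ex
  sorted[18] = trialP90$extraterres
  sorted[19] = xtraterrestrialP90$e
sorted[17] = traterrestrialP90$ex

Answer: traterrestrialP90$ex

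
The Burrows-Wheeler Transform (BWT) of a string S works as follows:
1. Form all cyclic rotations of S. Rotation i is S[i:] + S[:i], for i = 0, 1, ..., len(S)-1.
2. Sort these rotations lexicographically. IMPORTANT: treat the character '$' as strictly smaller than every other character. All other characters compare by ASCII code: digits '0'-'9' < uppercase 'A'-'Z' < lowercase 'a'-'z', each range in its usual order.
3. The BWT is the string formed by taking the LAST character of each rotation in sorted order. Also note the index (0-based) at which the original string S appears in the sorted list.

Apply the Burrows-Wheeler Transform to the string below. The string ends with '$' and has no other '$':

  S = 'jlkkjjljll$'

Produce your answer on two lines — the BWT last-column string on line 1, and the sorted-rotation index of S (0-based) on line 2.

Answer: lkj$lklljjj
3

Derivation:
All 11 rotations (rotation i = S[i:]+S[:i]):
  rot[0] = jlkkjjljll$
  rot[1] = lkkjjljll$j
  rot[2] = kkjjljll$jl
  rot[3] = kjjljll$jlk
  rot[4] = jjljll$jlkk
  rot[5] = jljll$jlkkj
  rot[6] = ljll$jlkkjj
  rot[7] = jll$jlkkjjl
  rot[8] = ll$jlkkjjlj
  rot[9] = l$jlkkjjljl
  rot[10] = $jlkkjjljll
Sorted (with $ < everything):
  sorted[0] = $jlkkjjljll  (last char: 'l')
  sorted[1] = jjljll$jlkk  (last char: 'k')
  sorted[2] = jljll$jlkkj  (last char: 'j')
  sorted[3] = jlkkjjljll$  (last char: '$')
  sorted[4] = jll$jlkkjjl  (last char: 'l')
  sorted[5] = kjjljll$jlk  (last char: 'k')
  sorted[6] = kkjjljll$jl  (last char: 'l')
  sorted[7] = l$jlkkjjljl  (last char: 'l')
  sorted[8] = ljll$jlkkjj  (last char: 'j')
  sorted[9] = lkkjjljll$j  (last char: 'j')
  sorted[10] = ll$jlkkjjlj  (last char: 'j')
Last column: lkj$lklljjj
Original string S is at sorted index 3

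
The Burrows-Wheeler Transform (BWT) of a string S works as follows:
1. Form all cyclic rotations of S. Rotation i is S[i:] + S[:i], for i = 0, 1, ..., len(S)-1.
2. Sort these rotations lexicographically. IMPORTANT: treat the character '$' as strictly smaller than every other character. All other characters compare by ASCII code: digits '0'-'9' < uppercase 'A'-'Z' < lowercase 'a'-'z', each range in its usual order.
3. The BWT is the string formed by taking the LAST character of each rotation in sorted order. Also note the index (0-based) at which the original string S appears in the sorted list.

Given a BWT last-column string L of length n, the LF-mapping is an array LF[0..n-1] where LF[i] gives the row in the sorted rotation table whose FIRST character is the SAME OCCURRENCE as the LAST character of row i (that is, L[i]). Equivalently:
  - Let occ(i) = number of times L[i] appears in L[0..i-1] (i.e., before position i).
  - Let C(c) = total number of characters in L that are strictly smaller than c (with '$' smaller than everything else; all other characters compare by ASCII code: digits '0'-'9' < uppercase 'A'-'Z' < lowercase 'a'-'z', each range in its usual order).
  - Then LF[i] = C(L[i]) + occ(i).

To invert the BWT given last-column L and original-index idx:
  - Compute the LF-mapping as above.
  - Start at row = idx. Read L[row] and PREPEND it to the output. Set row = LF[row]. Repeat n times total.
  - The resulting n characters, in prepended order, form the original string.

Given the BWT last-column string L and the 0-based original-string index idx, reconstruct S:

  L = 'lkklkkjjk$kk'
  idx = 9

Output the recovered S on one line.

Answer: klkjkkkjkkl$

Derivation:
LF mapping: 10 3 4 11 5 6 1 2 7 0 8 9
Walk LF starting at row 9, prepending L[row]:
  step 1: row=9, L[9]='$', prepend. Next row=LF[9]=0
  step 2: row=0, L[0]='l', prepend. Next row=LF[0]=10
  step 3: row=10, L[10]='k', prepend. Next row=LF[10]=8
  step 4: row=8, L[8]='k', prepend. Next row=LF[8]=7
  step 5: row=7, L[7]='j', prepend. Next row=LF[7]=2
  step 6: row=2, L[2]='k', prepend. Next row=LF[2]=4
  step 7: row=4, L[4]='k', prepend. Next row=LF[4]=5
  step 8: row=5, L[5]='k', prepend. Next row=LF[5]=6
  step 9: row=6, L[6]='j', prepend. Next row=LF[6]=1
  step 10: row=1, L[1]='k', prepend. Next row=LF[1]=3
  step 11: row=3, L[3]='l', prepend. Next row=LF[3]=11
  step 12: row=11, L[11]='k', prepend. Next row=LF[11]=9
Reversed output: klkjkkkjkkl$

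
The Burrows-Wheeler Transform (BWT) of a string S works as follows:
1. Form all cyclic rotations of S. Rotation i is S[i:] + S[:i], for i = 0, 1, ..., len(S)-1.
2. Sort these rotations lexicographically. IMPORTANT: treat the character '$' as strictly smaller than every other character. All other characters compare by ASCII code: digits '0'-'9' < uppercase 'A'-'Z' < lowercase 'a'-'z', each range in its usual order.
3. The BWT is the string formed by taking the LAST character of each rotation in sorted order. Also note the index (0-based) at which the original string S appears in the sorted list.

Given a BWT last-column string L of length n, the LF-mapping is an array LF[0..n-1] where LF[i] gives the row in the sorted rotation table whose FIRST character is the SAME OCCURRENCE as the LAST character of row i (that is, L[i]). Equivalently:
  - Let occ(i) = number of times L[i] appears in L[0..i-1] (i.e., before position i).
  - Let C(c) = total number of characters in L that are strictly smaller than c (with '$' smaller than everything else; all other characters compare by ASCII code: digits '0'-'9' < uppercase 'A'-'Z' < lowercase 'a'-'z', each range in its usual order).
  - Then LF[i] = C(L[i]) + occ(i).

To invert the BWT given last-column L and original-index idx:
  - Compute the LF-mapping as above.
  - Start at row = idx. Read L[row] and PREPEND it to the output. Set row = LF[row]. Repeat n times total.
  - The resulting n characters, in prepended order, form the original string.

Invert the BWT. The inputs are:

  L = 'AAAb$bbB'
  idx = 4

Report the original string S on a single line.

Answer: BbbbAAA$

Derivation:
LF mapping: 1 2 3 5 0 6 7 4
Walk LF starting at row 4, prepending L[row]:
  step 1: row=4, L[4]='$', prepend. Next row=LF[4]=0
  step 2: row=0, L[0]='A', prepend. Next row=LF[0]=1
  step 3: row=1, L[1]='A', prepend. Next row=LF[1]=2
  step 4: row=2, L[2]='A', prepend. Next row=LF[2]=3
  step 5: row=3, L[3]='b', prepend. Next row=LF[3]=5
  step 6: row=5, L[5]='b', prepend. Next row=LF[5]=6
  step 7: row=6, L[6]='b', prepend. Next row=LF[6]=7
  step 8: row=7, L[7]='B', prepend. Next row=LF[7]=4
Reversed output: BbbbAAA$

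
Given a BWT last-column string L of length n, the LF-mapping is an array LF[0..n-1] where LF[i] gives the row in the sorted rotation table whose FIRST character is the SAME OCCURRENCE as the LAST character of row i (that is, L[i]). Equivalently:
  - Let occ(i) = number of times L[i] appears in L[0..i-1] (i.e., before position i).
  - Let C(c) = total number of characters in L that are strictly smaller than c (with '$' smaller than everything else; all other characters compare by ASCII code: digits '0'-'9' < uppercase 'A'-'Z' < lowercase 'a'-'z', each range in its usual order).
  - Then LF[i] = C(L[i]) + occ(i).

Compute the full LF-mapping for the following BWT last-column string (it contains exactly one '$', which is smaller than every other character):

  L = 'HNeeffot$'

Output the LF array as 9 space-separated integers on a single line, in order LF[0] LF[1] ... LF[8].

Answer: 1 2 3 4 5 6 7 8 0

Derivation:
Char counts: '$':1, 'H':1, 'N':1, 'e':2, 'f':2, 'o':1, 't':1
C (first-col start): C('$')=0, C('H')=1, C('N')=2, C('e')=3, C('f')=5, C('o')=7, C('t')=8
L[0]='H': occ=0, LF[0]=C('H')+0=1+0=1
L[1]='N': occ=0, LF[1]=C('N')+0=2+0=2
L[2]='e': occ=0, LF[2]=C('e')+0=3+0=3
L[3]='e': occ=1, LF[3]=C('e')+1=3+1=4
L[4]='f': occ=0, LF[4]=C('f')+0=5+0=5
L[5]='f': occ=1, LF[5]=C('f')+1=5+1=6
L[6]='o': occ=0, LF[6]=C('o')+0=7+0=7
L[7]='t': occ=0, LF[7]=C('t')+0=8+0=8
L[8]='$': occ=0, LF[8]=C('$')+0=0+0=0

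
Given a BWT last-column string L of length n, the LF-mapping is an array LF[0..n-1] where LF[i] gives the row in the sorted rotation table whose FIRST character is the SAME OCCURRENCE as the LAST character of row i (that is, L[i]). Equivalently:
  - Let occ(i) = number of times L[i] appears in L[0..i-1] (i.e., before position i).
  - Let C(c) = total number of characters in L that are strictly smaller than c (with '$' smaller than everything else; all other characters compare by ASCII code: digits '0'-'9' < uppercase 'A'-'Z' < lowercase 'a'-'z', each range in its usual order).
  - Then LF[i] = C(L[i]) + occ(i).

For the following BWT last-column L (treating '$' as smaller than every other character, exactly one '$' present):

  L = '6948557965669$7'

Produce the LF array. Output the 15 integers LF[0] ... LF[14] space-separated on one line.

Answer: 5 12 1 11 2 3 9 13 6 4 7 8 14 0 10

Derivation:
Char counts: '$':1, '4':1, '5':3, '6':4, '7':2, '8':1, '9':3
C (first-col start): C('$')=0, C('4')=1, C('5')=2, C('6')=5, C('7')=9, C('8')=11, C('9')=12
L[0]='6': occ=0, LF[0]=C('6')+0=5+0=5
L[1]='9': occ=0, LF[1]=C('9')+0=12+0=12
L[2]='4': occ=0, LF[2]=C('4')+0=1+0=1
L[3]='8': occ=0, LF[3]=C('8')+0=11+0=11
L[4]='5': occ=0, LF[4]=C('5')+0=2+0=2
L[5]='5': occ=1, LF[5]=C('5')+1=2+1=3
L[6]='7': occ=0, LF[6]=C('7')+0=9+0=9
L[7]='9': occ=1, LF[7]=C('9')+1=12+1=13
L[8]='6': occ=1, LF[8]=C('6')+1=5+1=6
L[9]='5': occ=2, LF[9]=C('5')+2=2+2=4
L[10]='6': occ=2, LF[10]=C('6')+2=5+2=7
L[11]='6': occ=3, LF[11]=C('6')+3=5+3=8
L[12]='9': occ=2, LF[12]=C('9')+2=12+2=14
L[13]='$': occ=0, LF[13]=C('$')+0=0+0=0
L[14]='7': occ=1, LF[14]=C('7')+1=9+1=10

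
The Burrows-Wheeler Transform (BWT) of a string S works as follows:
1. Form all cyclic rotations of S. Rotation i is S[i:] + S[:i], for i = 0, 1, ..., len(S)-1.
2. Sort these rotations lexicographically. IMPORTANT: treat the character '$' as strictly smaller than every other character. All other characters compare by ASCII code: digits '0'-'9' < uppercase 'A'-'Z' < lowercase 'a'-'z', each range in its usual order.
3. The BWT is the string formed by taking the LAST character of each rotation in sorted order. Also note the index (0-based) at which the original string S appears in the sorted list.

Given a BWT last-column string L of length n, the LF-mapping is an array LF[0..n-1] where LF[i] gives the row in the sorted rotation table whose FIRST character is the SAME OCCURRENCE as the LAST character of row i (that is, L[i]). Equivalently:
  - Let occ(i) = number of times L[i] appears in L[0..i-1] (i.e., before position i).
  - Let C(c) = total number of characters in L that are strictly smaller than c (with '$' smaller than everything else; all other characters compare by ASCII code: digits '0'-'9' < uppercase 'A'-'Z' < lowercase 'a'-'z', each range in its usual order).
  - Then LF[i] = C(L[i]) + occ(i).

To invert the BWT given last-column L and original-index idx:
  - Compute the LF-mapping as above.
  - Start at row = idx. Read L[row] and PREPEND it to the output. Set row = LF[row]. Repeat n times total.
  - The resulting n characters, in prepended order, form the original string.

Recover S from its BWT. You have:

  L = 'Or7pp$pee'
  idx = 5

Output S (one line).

Answer: pepper7O$

Derivation:
LF mapping: 2 8 1 5 6 0 7 3 4
Walk LF starting at row 5, prepending L[row]:
  step 1: row=5, L[5]='$', prepend. Next row=LF[5]=0
  step 2: row=0, L[0]='O', prepend. Next row=LF[0]=2
  step 3: row=2, L[2]='7', prepend. Next row=LF[2]=1
  step 4: row=1, L[1]='r', prepend. Next row=LF[1]=8
  step 5: row=8, L[8]='e', prepend. Next row=LF[8]=4
  step 6: row=4, L[4]='p', prepend. Next row=LF[4]=6
  step 7: row=6, L[6]='p', prepend. Next row=LF[6]=7
  step 8: row=7, L[7]='e', prepend. Next row=LF[7]=3
  step 9: row=3, L[3]='p', prepend. Next row=LF[3]=5
Reversed output: pepper7O$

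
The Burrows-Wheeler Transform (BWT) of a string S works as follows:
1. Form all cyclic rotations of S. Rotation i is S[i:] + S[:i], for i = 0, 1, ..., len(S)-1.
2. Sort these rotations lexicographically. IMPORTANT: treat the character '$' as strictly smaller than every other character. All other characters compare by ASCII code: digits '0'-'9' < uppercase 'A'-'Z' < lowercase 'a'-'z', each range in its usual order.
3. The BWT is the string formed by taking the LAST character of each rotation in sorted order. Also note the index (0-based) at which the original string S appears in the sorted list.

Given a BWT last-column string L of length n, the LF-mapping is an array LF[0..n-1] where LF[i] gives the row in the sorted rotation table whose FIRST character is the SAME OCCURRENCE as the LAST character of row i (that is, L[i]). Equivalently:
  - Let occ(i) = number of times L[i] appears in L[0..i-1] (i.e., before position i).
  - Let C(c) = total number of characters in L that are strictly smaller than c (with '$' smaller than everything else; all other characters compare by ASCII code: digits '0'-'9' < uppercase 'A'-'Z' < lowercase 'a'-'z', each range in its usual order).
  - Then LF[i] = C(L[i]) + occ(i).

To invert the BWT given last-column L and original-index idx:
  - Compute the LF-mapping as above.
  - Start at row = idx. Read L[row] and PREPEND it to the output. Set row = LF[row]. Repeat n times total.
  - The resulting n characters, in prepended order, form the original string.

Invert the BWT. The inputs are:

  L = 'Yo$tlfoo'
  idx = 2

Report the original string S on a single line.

LF mapping: 1 4 0 7 3 2 5 6
Walk LF starting at row 2, prepending L[row]:
  step 1: row=2, L[2]='$', prepend. Next row=LF[2]=0
  step 2: row=0, L[0]='Y', prepend. Next row=LF[0]=1
  step 3: row=1, L[1]='o', prepend. Next row=LF[1]=4
  step 4: row=4, L[4]='l', prepend. Next row=LF[4]=3
  step 5: row=3, L[3]='t', prepend. Next row=LF[3]=7
  step 6: row=7, L[7]='o', prepend. Next row=LF[7]=6
  step 7: row=6, L[6]='o', prepend. Next row=LF[6]=5
  step 8: row=5, L[5]='f', prepend. Next row=LF[5]=2
Reversed output: footloY$

Answer: footloY$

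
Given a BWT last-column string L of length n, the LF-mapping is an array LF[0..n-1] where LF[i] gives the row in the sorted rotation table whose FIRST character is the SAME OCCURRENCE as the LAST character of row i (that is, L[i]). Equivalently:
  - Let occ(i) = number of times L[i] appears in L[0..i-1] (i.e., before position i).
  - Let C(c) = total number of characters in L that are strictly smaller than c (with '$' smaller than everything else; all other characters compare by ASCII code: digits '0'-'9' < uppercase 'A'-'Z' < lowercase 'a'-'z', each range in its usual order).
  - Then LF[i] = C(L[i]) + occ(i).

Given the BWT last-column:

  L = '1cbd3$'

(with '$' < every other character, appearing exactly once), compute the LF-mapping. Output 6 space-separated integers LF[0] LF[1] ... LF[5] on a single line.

Char counts: '$':1, '1':1, '3':1, 'b':1, 'c':1, 'd':1
C (first-col start): C('$')=0, C('1')=1, C('3')=2, C('b')=3, C('c')=4, C('d')=5
L[0]='1': occ=0, LF[0]=C('1')+0=1+0=1
L[1]='c': occ=0, LF[1]=C('c')+0=4+0=4
L[2]='b': occ=0, LF[2]=C('b')+0=3+0=3
L[3]='d': occ=0, LF[3]=C('d')+0=5+0=5
L[4]='3': occ=0, LF[4]=C('3')+0=2+0=2
L[5]='$': occ=0, LF[5]=C('$')+0=0+0=0

Answer: 1 4 3 5 2 0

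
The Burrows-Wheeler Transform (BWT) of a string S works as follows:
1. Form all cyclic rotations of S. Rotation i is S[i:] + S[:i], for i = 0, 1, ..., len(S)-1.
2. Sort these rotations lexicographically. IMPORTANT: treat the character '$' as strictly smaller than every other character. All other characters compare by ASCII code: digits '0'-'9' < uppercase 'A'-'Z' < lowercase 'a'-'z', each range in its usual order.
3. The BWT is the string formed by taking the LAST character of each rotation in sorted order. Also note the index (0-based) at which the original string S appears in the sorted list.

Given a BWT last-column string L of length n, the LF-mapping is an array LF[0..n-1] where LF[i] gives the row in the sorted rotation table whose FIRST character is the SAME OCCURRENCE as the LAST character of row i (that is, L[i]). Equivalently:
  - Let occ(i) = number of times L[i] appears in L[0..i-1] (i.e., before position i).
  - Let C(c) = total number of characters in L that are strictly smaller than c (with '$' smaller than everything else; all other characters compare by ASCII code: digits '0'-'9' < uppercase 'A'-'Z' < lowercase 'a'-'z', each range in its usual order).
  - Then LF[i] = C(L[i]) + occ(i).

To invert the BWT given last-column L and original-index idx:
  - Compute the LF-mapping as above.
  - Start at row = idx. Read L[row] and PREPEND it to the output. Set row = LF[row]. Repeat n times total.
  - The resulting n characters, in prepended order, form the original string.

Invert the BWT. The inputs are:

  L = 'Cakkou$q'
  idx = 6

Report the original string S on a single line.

LF mapping: 1 2 3 4 5 7 0 6
Walk LF starting at row 6, prepending L[row]:
  step 1: row=6, L[6]='$', prepend. Next row=LF[6]=0
  step 2: row=0, L[0]='C', prepend. Next row=LF[0]=1
  step 3: row=1, L[1]='a', prepend. Next row=LF[1]=2
  step 4: row=2, L[2]='k', prepend. Next row=LF[2]=3
  step 5: row=3, L[3]='k', prepend. Next row=LF[3]=4
  step 6: row=4, L[4]='o', prepend. Next row=LF[4]=5
  step 7: row=5, L[5]='u', prepend. Next row=LF[5]=7
  step 8: row=7, L[7]='q', prepend. Next row=LF[7]=6
Reversed output: quokkaC$

Answer: quokkaC$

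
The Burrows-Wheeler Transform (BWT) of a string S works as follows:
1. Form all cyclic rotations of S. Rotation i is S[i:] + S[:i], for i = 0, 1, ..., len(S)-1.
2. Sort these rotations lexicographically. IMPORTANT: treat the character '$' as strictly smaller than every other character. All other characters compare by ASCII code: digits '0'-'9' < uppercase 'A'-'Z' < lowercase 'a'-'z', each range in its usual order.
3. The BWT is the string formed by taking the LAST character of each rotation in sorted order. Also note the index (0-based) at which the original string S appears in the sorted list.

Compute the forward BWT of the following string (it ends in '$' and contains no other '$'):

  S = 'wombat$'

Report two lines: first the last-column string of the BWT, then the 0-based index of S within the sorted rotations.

Answer: tbmowa$
6

Derivation:
All 7 rotations (rotation i = S[i:]+S[:i]):
  rot[0] = wombat$
  rot[1] = ombat$w
  rot[2] = mbat$wo
  rot[3] = bat$wom
  rot[4] = at$womb
  rot[5] = t$womba
  rot[6] = $wombat
Sorted (with $ < everything):
  sorted[0] = $wombat  (last char: 't')
  sorted[1] = at$womb  (last char: 'b')
  sorted[2] = bat$wom  (last char: 'm')
  sorted[3] = mbat$wo  (last char: 'o')
  sorted[4] = ombat$w  (last char: 'w')
  sorted[5] = t$womba  (last char: 'a')
  sorted[6] = wombat$  (last char: '$')
Last column: tbmowa$
Original string S is at sorted index 6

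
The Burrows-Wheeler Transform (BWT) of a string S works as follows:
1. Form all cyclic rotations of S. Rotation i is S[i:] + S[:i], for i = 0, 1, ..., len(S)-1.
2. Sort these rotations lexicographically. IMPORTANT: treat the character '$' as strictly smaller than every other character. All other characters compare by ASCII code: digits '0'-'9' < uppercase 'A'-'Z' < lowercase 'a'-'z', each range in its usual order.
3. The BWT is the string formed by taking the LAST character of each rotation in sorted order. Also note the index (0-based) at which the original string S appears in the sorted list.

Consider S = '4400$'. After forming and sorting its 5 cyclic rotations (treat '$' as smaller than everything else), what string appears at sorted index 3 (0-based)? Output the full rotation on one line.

All 5 rotations (rotation i = S[i:]+S[:i]):
  rot[0] = 4400$
  rot[1] = 400$4
  rot[2] = 00$44
  rot[3] = 0$440
  rot[4] = $4400
Sorted (with $ < everything):
  sorted[0] = $4400
  sorted[1] = 0$440
  sorted[2] = 00$44
  sorted[3] = 400$4
  sorted[4] = 4400$
sorted[3] = 400$4

Answer: 400$4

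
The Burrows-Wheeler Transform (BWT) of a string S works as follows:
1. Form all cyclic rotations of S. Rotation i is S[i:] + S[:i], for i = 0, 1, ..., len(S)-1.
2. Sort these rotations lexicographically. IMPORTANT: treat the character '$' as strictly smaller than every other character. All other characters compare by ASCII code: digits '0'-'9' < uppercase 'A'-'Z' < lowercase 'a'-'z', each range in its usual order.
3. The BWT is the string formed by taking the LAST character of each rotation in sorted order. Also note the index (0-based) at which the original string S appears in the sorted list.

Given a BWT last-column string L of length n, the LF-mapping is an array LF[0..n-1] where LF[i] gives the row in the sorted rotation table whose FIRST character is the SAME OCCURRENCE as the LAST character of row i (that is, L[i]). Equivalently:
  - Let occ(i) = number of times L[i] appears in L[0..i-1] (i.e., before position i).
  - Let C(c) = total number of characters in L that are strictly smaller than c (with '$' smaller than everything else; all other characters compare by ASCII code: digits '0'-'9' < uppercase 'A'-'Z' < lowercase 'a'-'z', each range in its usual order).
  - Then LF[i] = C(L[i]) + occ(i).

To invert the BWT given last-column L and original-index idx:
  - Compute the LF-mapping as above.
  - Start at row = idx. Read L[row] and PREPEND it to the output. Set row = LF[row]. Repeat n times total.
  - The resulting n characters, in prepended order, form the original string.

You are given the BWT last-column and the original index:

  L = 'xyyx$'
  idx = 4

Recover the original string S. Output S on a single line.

Answer: yxyx$

Derivation:
LF mapping: 1 3 4 2 0
Walk LF starting at row 4, prepending L[row]:
  step 1: row=4, L[4]='$', prepend. Next row=LF[4]=0
  step 2: row=0, L[0]='x', prepend. Next row=LF[0]=1
  step 3: row=1, L[1]='y', prepend. Next row=LF[1]=3
  step 4: row=3, L[3]='x', prepend. Next row=LF[3]=2
  step 5: row=2, L[2]='y', prepend. Next row=LF[2]=4
Reversed output: yxyx$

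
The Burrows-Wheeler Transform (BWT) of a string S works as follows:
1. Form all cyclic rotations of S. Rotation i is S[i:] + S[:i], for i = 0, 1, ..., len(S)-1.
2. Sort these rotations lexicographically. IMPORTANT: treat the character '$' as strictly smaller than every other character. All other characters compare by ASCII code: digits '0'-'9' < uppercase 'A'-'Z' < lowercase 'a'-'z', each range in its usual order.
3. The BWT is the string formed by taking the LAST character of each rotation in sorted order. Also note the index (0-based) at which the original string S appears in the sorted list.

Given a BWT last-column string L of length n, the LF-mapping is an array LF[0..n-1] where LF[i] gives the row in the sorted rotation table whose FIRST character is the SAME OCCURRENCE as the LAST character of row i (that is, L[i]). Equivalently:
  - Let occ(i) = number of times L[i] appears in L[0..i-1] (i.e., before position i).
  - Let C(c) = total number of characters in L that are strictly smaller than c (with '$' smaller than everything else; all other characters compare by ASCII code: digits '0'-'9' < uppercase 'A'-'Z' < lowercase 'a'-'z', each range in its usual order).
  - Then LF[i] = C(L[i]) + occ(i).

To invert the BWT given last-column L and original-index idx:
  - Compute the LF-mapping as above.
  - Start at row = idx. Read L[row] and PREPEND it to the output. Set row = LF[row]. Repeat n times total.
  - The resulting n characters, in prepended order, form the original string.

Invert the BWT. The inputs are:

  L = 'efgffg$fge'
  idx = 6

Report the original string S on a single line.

Answer: fgeggfffe$

Derivation:
LF mapping: 1 3 7 4 5 8 0 6 9 2
Walk LF starting at row 6, prepending L[row]:
  step 1: row=6, L[6]='$', prepend. Next row=LF[6]=0
  step 2: row=0, L[0]='e', prepend. Next row=LF[0]=1
  step 3: row=1, L[1]='f', prepend. Next row=LF[1]=3
  step 4: row=3, L[3]='f', prepend. Next row=LF[3]=4
  step 5: row=4, L[4]='f', prepend. Next row=LF[4]=5
  step 6: row=5, L[5]='g', prepend. Next row=LF[5]=8
  step 7: row=8, L[8]='g', prepend. Next row=LF[8]=9
  step 8: row=9, L[9]='e', prepend. Next row=LF[9]=2
  step 9: row=2, L[2]='g', prepend. Next row=LF[2]=7
  step 10: row=7, L[7]='f', prepend. Next row=LF[7]=6
Reversed output: fgeggfffe$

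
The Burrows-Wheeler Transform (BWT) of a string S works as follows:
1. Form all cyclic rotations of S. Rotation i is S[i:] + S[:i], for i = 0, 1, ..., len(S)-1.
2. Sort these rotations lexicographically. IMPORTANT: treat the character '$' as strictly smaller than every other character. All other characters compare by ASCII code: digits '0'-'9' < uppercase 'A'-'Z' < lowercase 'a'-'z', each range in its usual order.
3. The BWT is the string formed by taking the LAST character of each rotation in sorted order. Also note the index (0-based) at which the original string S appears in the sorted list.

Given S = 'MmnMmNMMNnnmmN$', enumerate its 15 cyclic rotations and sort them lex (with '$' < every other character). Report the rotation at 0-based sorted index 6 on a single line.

All 15 rotations (rotation i = S[i:]+S[:i]):
  rot[0] = MmnMmNMMNnnmmN$
  rot[1] = mnMmNMMNnnmmN$M
  rot[2] = nMmNMMNnnmmN$Mm
  rot[3] = MmNMMNnnmmN$Mmn
  rot[4] = mNMMNnnmmN$MmnM
  rot[5] = NMMNnnmmN$MmnMm
  rot[6] = MMNnnmmN$MmnMmN
  rot[7] = MNnnmmN$MmnMmNM
  rot[8] = NnnmmN$MmnMmNMM
  rot[9] = nnmmN$MmnMmNMMN
  rot[10] = nmmN$MmnMmNMMNn
  rot[11] = mmN$MmnMmNMMNnn
  rot[12] = mN$MmnMmNMMNnnm
  rot[13] = N$MmnMmNMMNnnmm
  rot[14] = $MmnMmNMMNnnmmN
Sorted (with $ < everything):
  sorted[0] = $MmnMmNMMNnnmmN
  sorted[1] = MMNnnmmN$MmnMmN
  sorted[2] = MNnnmmN$MmnMmNM
  sorted[3] = MmNMMNnnmmN$Mmn
  sorted[4] = MmnMmNMMNnnmmN$
  sorted[5] = N$MmnMmNMMNnnmm
  sorted[6] = NMMNnnmmN$MmnMm
  sorted[7] = NnnmmN$MmnMmNMM
  sorted[8] = mN$MmnMmNMMNnnm
  sorted[9] = mNMMNnnmmN$MmnM
  sorted[10] = mmN$MmnMmNMMNnn
  sorted[11] = mnMmNMMNnnmmN$M
  sorted[12] = nMmNMMNnnmmN$Mm
  sorted[13] = nmmN$MmnMmNMMNn
  sorted[14] = nnmmN$MmnMmNMMN
sorted[6] = NMMNnnmmN$MmnMm

Answer: NMMNnnmmN$MmnMm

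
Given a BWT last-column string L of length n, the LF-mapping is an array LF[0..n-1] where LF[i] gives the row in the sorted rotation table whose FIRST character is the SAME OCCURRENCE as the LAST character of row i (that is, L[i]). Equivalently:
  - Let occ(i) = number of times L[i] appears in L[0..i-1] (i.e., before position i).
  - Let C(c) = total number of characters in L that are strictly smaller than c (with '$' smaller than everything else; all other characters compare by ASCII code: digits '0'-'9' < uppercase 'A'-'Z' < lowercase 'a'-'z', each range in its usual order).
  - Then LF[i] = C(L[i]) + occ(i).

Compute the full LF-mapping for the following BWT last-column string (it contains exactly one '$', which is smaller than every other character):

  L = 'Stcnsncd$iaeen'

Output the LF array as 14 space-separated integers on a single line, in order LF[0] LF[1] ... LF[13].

Answer: 1 13 3 9 12 10 4 5 0 8 2 6 7 11

Derivation:
Char counts: '$':1, 'S':1, 'a':1, 'c':2, 'd':1, 'e':2, 'i':1, 'n':3, 's':1, 't':1
C (first-col start): C('$')=0, C('S')=1, C('a')=2, C('c')=3, C('d')=5, C('e')=6, C('i')=8, C('n')=9, C('s')=12, C('t')=13
L[0]='S': occ=0, LF[0]=C('S')+0=1+0=1
L[1]='t': occ=0, LF[1]=C('t')+0=13+0=13
L[2]='c': occ=0, LF[2]=C('c')+0=3+0=3
L[3]='n': occ=0, LF[3]=C('n')+0=9+0=9
L[4]='s': occ=0, LF[4]=C('s')+0=12+0=12
L[5]='n': occ=1, LF[5]=C('n')+1=9+1=10
L[6]='c': occ=1, LF[6]=C('c')+1=3+1=4
L[7]='d': occ=0, LF[7]=C('d')+0=5+0=5
L[8]='$': occ=0, LF[8]=C('$')+0=0+0=0
L[9]='i': occ=0, LF[9]=C('i')+0=8+0=8
L[10]='a': occ=0, LF[10]=C('a')+0=2+0=2
L[11]='e': occ=0, LF[11]=C('e')+0=6+0=6
L[12]='e': occ=1, LF[12]=C('e')+1=6+1=7
L[13]='n': occ=2, LF[13]=C('n')+2=9+2=11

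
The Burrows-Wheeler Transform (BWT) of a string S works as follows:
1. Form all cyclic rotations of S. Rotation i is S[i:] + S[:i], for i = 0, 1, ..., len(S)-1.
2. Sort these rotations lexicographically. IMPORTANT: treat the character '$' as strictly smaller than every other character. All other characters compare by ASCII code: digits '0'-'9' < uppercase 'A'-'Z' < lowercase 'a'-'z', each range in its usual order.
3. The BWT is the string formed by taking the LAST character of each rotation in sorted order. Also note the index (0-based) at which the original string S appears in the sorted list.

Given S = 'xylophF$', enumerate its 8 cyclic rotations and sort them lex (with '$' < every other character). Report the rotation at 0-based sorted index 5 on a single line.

Answer: phF$xylo

Derivation:
All 8 rotations (rotation i = S[i:]+S[:i]):
  rot[0] = xylophF$
  rot[1] = ylophF$x
  rot[2] = lophF$xy
  rot[3] = ophF$xyl
  rot[4] = phF$xylo
  rot[5] = hF$xylop
  rot[6] = F$xyloph
  rot[7] = $xylophF
Sorted (with $ < everything):
  sorted[0] = $xylophF
  sorted[1] = F$xyloph
  sorted[2] = hF$xylop
  sorted[3] = lophF$xy
  sorted[4] = ophF$xyl
  sorted[5] = phF$xylo
  sorted[6] = xylophF$
  sorted[7] = ylophF$x
sorted[5] = phF$xylo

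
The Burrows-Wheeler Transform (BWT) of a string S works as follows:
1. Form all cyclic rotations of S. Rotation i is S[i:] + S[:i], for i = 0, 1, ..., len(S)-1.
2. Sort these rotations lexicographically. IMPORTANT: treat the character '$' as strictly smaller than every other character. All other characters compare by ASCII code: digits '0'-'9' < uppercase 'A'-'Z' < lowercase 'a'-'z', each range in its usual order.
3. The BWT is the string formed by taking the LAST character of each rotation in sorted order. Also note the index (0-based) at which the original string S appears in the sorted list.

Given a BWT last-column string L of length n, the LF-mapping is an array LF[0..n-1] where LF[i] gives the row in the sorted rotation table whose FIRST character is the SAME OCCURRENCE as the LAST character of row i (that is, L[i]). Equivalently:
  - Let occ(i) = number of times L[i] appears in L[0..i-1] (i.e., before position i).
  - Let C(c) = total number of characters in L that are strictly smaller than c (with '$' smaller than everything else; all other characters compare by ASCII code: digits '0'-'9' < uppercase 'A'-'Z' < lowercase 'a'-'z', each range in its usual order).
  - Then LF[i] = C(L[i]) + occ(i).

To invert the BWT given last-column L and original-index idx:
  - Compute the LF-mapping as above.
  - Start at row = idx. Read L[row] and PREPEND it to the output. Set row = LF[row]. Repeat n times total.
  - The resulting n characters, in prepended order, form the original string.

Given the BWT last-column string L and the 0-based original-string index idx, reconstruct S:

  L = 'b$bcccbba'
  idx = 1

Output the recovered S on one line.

Answer: acbcbcbb$

Derivation:
LF mapping: 2 0 3 6 7 8 4 5 1
Walk LF starting at row 1, prepending L[row]:
  step 1: row=1, L[1]='$', prepend. Next row=LF[1]=0
  step 2: row=0, L[0]='b', prepend. Next row=LF[0]=2
  step 3: row=2, L[2]='b', prepend. Next row=LF[2]=3
  step 4: row=3, L[3]='c', prepend. Next row=LF[3]=6
  step 5: row=6, L[6]='b', prepend. Next row=LF[6]=4
  step 6: row=4, L[4]='c', prepend. Next row=LF[4]=7
  step 7: row=7, L[7]='b', prepend. Next row=LF[7]=5
  step 8: row=5, L[5]='c', prepend. Next row=LF[5]=8
  step 9: row=8, L[8]='a', prepend. Next row=LF[8]=1
Reversed output: acbcbcbb$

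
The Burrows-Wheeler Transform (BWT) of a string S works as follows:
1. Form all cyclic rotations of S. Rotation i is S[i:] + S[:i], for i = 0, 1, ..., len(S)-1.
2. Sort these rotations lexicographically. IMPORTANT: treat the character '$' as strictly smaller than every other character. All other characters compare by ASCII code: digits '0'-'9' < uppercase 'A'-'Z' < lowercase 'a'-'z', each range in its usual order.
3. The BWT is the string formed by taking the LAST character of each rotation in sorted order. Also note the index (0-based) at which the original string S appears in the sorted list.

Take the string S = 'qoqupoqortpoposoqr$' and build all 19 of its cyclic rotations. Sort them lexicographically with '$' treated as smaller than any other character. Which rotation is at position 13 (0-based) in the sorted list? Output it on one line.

Answer: qupoqortpoposoqr$qo

Derivation:
All 19 rotations (rotation i = S[i:]+S[:i]):
  rot[0] = qoqupoqortpoposoqr$
  rot[1] = oqupoqortpoposoqr$q
  rot[2] = qupoqortpoposoqr$qo
  rot[3] = upoqortpoposoqr$qoq
  rot[4] = poqortpoposoqr$qoqu
  rot[5] = oqortpoposoqr$qoqup
  rot[6] = qortpoposoqr$qoqupo
  rot[7] = ortpoposoqr$qoqupoq
  rot[8] = rtpoposoqr$qoqupoqo
  rot[9] = tpoposoqr$qoqupoqor
  rot[10] = poposoqr$qoqupoqort
  rot[11] = oposoqr$qoqupoqortp
  rot[12] = posoqr$qoqupoqortpo
  rot[13] = osoqr$qoqupoqortpop
  rot[14] = soqr$qoqupoqortpopo
  rot[15] = oqr$qoqupoqortpopos
  rot[16] = qr$qoqupoqortpoposo
  rot[17] = r$qoqupoqortpoposoq
  rot[18] = $qoqupoqortpoposoqr
Sorted (with $ < everything):
  sorted[0] = $qoqupoqortpoposoqr
  sorted[1] = oposoqr$qoqupoqortp
  sorted[2] = oqortpoposoqr$qoqup
  sorted[3] = oqr$qoqupoqortpopos
  sorted[4] = oqupoqortpoposoqr$q
  sorted[5] = ortpoposoqr$qoqupoq
  sorted[6] = osoqr$qoqupoqortpop
  sorted[7] = poposoqr$qoqupoqort
  sorted[8] = poqortpoposoqr$qoqu
  sorted[9] = posoqr$qoqupoqortpo
  sorted[10] = qoqupoqortpoposoqr$
  sorted[11] = qortpoposoqr$qoqupo
  sorted[12] = qr$qoqupoqortpoposo
  sorted[13] = qupoqortpoposoqr$qo
  sorted[14] = r$qoqupoqortpoposoq
  sorted[15] = rtpoposoqr$qoqupoqo
  sorted[16] = soqr$qoqupoqortpopo
  sorted[17] = tpoposoqr$qoqupoqor
  sorted[18] = upoqortpoposoqr$qoq
sorted[13] = qupoqortpoposoqr$qo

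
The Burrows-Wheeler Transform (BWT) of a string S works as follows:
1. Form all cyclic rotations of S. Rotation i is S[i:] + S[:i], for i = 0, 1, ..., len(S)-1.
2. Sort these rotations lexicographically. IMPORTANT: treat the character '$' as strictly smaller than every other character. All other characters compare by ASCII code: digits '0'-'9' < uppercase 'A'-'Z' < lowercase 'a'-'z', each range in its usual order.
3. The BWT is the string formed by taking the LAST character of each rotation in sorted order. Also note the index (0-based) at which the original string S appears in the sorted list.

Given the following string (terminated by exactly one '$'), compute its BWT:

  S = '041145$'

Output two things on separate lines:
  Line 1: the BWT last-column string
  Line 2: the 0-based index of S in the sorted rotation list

Answer: 5$41014
1

Derivation:
All 7 rotations (rotation i = S[i:]+S[:i]):
  rot[0] = 041145$
  rot[1] = 41145$0
  rot[2] = 1145$04
  rot[3] = 145$041
  rot[4] = 45$0411
  rot[5] = 5$04114
  rot[6] = $041145
Sorted (with $ < everything):
  sorted[0] = $041145  (last char: '5')
  sorted[1] = 041145$  (last char: '$')
  sorted[2] = 1145$04  (last char: '4')
  sorted[3] = 145$041  (last char: '1')
  sorted[4] = 41145$0  (last char: '0')
  sorted[5] = 45$0411  (last char: '1')
  sorted[6] = 5$04114  (last char: '4')
Last column: 5$41014
Original string S is at sorted index 1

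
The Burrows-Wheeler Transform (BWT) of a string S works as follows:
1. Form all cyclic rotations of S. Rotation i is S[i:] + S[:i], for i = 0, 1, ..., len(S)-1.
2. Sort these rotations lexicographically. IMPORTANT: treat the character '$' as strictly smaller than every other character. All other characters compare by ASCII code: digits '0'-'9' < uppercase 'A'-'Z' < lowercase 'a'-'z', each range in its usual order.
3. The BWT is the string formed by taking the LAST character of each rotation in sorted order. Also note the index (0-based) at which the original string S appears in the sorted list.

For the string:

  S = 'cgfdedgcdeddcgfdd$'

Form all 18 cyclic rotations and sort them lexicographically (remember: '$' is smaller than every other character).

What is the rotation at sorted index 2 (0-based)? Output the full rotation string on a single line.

All 18 rotations (rotation i = S[i:]+S[:i]):
  rot[0] = cgfdedgcdeddcgfdd$
  rot[1] = gfdedgcdeddcgfdd$c
  rot[2] = fdedgcdeddcgfdd$cg
  rot[3] = dedgcdeddcgfdd$cgf
  rot[4] = edgcdeddcgfdd$cgfd
  rot[5] = dgcdeddcgfdd$cgfde
  rot[6] = gcdeddcgfdd$cgfded
  rot[7] = cdeddcgfdd$cgfdedg
  rot[8] = deddcgfdd$cgfdedgc
  rot[9] = eddcgfdd$cgfdedgcd
  rot[10] = ddcgfdd$cgfdedgcde
  rot[11] = dcgfdd$cgfdedgcded
  rot[12] = cgfdd$cgfdedgcdedd
  rot[13] = gfdd$cgfdedgcdeddc
  rot[14] = fdd$cgfdedgcdeddcg
  rot[15] = dd$cgfdedgcdeddcgf
  rot[16] = d$cgfdedgcdeddcgfd
  rot[17] = $cgfdedgcdeddcgfdd
Sorted (with $ < everything):
  sorted[0] = $cgfdedgcdeddcgfdd
  sorted[1] = cdeddcgfdd$cgfdedg
  sorted[2] = cgfdd$cgfdedgcdedd
  sorted[3] = cgfdedgcdeddcgfdd$
  sorted[4] = d$cgfdedgcdeddcgfd
  sorted[5] = dcgfdd$cgfdedgcded
  sorted[6] = dd$cgfdedgcdeddcgf
  sorted[7] = ddcgfdd$cgfdedgcde
  sorted[8] = deddcgfdd$cgfdedgc
  sorted[9] = dedgcdeddcgfdd$cgf
  sorted[10] = dgcdeddcgfdd$cgfde
  sorted[11] = eddcgfdd$cgfdedgcd
  sorted[12] = edgcdeddcgfdd$cgfd
  sorted[13] = fdd$cgfdedgcdeddcg
  sorted[14] = fdedgcdeddcgfdd$cg
  sorted[15] = gcdeddcgfdd$cgfded
  sorted[16] = gfdd$cgfdedgcdeddc
  sorted[17] = gfdedgcdeddcgfdd$c
sorted[2] = cgfdd$cgfdedgcdedd

Answer: cgfdd$cgfdedgcdedd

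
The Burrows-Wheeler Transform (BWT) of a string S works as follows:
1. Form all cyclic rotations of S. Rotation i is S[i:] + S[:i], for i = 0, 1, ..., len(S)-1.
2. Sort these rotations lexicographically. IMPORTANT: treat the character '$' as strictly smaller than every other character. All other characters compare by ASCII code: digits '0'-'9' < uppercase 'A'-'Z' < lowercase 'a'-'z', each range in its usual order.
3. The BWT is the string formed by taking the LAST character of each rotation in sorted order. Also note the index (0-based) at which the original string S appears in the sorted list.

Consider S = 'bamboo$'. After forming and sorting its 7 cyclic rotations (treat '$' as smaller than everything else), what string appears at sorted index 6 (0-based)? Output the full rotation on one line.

All 7 rotations (rotation i = S[i:]+S[:i]):
  rot[0] = bamboo$
  rot[1] = amboo$b
  rot[2] = mboo$ba
  rot[3] = boo$bam
  rot[4] = oo$bamb
  rot[5] = o$bambo
  rot[6] = $bamboo
Sorted (with $ < everything):
  sorted[0] = $bamboo
  sorted[1] = amboo$b
  sorted[2] = bamboo$
  sorted[3] = boo$bam
  sorted[4] = mboo$ba
  sorted[5] = o$bambo
  sorted[6] = oo$bamb
sorted[6] = oo$bamb

Answer: oo$bamb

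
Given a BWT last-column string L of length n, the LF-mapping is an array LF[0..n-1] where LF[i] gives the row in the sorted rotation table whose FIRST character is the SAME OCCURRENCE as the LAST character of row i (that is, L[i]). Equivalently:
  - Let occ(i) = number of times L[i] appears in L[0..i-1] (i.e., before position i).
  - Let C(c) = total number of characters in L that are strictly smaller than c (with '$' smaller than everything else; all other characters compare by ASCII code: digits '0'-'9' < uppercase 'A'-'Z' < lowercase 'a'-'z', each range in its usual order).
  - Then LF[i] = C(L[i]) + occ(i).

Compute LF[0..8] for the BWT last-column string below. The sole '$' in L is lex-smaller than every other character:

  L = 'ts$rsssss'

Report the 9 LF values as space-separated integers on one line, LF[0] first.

Answer: 8 2 0 1 3 4 5 6 7

Derivation:
Char counts: '$':1, 'r':1, 's':6, 't':1
C (first-col start): C('$')=0, C('r')=1, C('s')=2, C('t')=8
L[0]='t': occ=0, LF[0]=C('t')+0=8+0=8
L[1]='s': occ=0, LF[1]=C('s')+0=2+0=2
L[2]='$': occ=0, LF[2]=C('$')+0=0+0=0
L[3]='r': occ=0, LF[3]=C('r')+0=1+0=1
L[4]='s': occ=1, LF[4]=C('s')+1=2+1=3
L[5]='s': occ=2, LF[5]=C('s')+2=2+2=4
L[6]='s': occ=3, LF[6]=C('s')+3=2+3=5
L[7]='s': occ=4, LF[7]=C('s')+4=2+4=6
L[8]='s': occ=5, LF[8]=C('s')+5=2+5=7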